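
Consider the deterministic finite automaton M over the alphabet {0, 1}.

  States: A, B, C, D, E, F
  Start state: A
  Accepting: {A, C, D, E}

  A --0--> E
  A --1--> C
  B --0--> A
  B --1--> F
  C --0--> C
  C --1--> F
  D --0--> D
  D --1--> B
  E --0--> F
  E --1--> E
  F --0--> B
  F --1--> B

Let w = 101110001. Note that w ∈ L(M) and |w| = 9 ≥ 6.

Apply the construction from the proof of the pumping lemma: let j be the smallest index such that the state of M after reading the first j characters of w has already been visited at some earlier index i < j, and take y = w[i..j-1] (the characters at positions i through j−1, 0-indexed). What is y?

Run of M on w = 1 0 1 1 1 0 0 0 1:
  step 0: A  (start)
  step 1: C  (read 1: A→C)
  step 2: C  (read 0: C→C)   ← first repeat (C seen earlier)
  step 3: F  (read 1: C→F)
  step 4: B  (read 1: F→B)
  step 5: F  (read 1: B→F)
  step 6: B  (read 0: F→B)
  step 7: A  (read 0: B→A)
  step 8: E  (read 0: A→E)
  step 9: E  (read 1: E→E)

So i = 1, j = 2, giving x = w[0:1] = 1, y = w[1:2] = 0, z = w[2:9] = 1110001.
Check: |xy| = 2 ≤ 6 and |y| = 1 ≥ 1. Reading y takes M from C back to C, so every xyⁱz is accepted.

0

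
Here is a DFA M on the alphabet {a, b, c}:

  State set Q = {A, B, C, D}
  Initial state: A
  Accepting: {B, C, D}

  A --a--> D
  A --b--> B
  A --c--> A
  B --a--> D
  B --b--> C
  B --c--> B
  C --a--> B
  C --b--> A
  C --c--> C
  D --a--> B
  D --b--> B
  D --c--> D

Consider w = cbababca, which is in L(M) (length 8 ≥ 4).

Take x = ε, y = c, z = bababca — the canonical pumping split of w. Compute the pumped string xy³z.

xy^3z = ε·c·c·c·bababca = cccbababca.
Reading y = c takes M from A back to A, so after x·y·y·y the machine is still in A, and z then leads to the accepting state D. Hence cccbababca ∈ L(M).

cccbababca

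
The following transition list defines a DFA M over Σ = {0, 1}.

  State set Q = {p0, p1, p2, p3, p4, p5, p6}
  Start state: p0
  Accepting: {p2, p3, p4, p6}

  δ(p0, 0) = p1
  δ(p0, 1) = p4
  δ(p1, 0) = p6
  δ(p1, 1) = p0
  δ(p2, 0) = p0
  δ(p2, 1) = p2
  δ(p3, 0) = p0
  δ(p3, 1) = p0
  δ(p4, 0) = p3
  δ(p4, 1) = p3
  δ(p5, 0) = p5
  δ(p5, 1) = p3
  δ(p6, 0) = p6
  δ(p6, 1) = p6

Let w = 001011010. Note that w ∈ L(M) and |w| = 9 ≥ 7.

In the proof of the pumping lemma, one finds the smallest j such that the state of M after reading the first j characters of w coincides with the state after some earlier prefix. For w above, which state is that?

State sequence: p0 -0-> p1 -0-> p6 -1-> p6 -0-> p6 -1-> p6 -1-> p6 -0-> p6 -1-> p6 -0-> p6
First repeat at step 3: p6 was already visited.

The earliest repeat is at step j = 3: M is in p6, which it already visited at step i = 2.
With |Q| = 7, pigeonhole forces a state repeat no later than step 7; the substring read between the first and second visits to that state can be pumped.

p6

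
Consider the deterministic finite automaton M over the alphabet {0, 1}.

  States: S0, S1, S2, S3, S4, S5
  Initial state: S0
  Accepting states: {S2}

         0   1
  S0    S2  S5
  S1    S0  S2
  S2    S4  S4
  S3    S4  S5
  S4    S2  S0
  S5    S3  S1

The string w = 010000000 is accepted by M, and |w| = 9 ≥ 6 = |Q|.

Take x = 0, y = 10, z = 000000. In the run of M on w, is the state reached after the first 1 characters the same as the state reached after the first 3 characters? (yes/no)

State sequence: S0 -0-> S2 -1-> S4 -0-> S2

After x (step 1): S2. After xy (step 3): S2.
They match, so y = 10 drives M around a cycle from S2 back to itself; pumping y any number of times keeps M in S2 before reading z, and xyⁱz ∈ L(M) for every i ≥ 0.

yes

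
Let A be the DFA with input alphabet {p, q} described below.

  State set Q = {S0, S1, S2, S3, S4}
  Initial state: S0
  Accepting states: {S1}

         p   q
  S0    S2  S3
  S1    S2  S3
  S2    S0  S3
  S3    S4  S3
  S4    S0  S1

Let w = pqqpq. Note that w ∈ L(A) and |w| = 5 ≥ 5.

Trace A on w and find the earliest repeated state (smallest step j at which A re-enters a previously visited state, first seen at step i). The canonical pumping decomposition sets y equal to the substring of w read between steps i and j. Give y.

State sequence: S0 -p-> S2 -q-> S3 -q-> S3 -p-> S4 -q-> S1
First repeat at step 3: S3 was already visited.

So i = 2, j = 3, giving x = w[0:2] = pq, y = w[2:3] = q, z = w[3:5] = pq.
Check: |xy| = 3 ≤ 5 and |y| = 1 ≥ 1. Reading y takes A from S3 back to S3, so every xyⁱz is accepted.
Pumping length from the standard proof: p = 5 (the number of states). The repeated state found above gives |xy| = j ≤ 5 and |y| = j − i ≥ 1.

q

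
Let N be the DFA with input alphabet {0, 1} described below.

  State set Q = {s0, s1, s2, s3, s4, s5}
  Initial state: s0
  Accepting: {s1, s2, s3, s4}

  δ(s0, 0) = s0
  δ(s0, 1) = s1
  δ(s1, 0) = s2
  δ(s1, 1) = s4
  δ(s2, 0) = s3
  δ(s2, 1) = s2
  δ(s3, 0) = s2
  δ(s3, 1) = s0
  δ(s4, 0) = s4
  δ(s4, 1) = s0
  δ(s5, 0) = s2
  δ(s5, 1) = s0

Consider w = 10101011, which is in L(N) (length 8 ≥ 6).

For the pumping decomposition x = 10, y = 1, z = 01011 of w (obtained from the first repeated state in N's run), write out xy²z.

101101011

xy^2z = 10·1·1·01011 = 101101011.
Reading y = 1 takes N from s2 back to s2, so after x·y·y the machine is still in s2, and z then leads to the accepting state s4. Hence 101101011 ∈ L(N).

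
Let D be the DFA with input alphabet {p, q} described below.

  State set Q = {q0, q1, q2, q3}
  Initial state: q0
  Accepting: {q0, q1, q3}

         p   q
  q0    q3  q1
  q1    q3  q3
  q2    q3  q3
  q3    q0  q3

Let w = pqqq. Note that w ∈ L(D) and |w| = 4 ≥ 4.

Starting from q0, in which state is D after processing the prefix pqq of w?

q3

State sequence: q0 -p-> q3 -q-> q3 -q-> q3

After reading 3 characters, D is in state q3.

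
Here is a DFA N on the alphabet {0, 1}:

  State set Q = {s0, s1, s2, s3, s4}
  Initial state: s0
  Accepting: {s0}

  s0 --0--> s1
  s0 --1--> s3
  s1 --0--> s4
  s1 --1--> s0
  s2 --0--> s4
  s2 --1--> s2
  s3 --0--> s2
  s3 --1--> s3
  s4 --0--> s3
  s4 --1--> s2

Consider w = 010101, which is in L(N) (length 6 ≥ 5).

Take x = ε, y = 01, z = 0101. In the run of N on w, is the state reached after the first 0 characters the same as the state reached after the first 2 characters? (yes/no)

Run of N on the first 2 characters of w = 0 1:
  step 0: s0  (start)
  step 1: s1  (read 0: s0→s1)
  step 2: s0  (read 1: s1→s0)

After x (step 0): s0. After xy (step 2): s0.
They match, so y = 01 drives N around a cycle from s0 back to itself; pumping y any number of times keeps N in s0 before reading z, and xyⁱz ∈ L(N) for every i ≥ 0.

yes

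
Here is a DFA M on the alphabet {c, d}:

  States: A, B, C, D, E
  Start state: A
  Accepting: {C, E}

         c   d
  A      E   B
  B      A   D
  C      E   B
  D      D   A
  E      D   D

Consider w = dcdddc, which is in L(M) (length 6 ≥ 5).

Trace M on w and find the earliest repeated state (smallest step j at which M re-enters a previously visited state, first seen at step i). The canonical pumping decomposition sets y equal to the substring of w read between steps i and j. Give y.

dc

State sequence: A -d-> B -c-> A -d-> B -d-> D -d-> A -c-> E
First repeat at step 2: A was already visited.

So i = 0, j = 2, giving x = w[0:0] = ε, y = w[0:2] = dc, z = w[2:6] = dddc.
Check: |xy| = 2 ≤ 5 and |y| = 2 ≥ 1. Reading y takes M from A back to A, so every xyⁱz is accepted.
Pumping length from the standard proof: p = 5 (the number of states). The repeated state found above gives |xy| = j ≤ 5 and |y| = j − i ≥ 1.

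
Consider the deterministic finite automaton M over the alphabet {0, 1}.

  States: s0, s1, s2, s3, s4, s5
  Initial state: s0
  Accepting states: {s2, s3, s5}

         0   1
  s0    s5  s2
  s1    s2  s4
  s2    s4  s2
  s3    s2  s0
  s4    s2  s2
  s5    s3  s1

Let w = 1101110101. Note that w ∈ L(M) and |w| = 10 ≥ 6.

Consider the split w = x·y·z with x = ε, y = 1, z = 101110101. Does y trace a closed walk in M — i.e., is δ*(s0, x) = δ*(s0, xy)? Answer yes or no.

Run of M on the first 1 characters of w = 1:
  step 0: s0  (start)
  step 1: s2  (read 1: s0→s2)

After x (step 0): s0. After xy (step 1): s2.
They differ (s0 ≠ s2), so y is not a cycle from the state after x; this split is not the one the pumping-lemma construction produces, and pumping y need not keep the string in L(M).

no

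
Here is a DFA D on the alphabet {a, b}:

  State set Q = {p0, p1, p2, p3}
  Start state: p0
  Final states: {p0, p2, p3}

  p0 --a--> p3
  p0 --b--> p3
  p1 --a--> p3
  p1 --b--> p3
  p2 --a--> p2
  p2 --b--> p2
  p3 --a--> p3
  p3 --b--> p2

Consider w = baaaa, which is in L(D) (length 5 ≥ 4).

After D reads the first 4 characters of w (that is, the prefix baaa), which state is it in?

p3

State sequence: p0 -b-> p3 -a-> p3 -a-> p3 -a-> p3

After reading 4 characters, D is in state p3.
(This kind of state-tracing is the core of the pumping-lemma construction: with 4 states, pigeonhole forces a repeat within the first 4 steps.)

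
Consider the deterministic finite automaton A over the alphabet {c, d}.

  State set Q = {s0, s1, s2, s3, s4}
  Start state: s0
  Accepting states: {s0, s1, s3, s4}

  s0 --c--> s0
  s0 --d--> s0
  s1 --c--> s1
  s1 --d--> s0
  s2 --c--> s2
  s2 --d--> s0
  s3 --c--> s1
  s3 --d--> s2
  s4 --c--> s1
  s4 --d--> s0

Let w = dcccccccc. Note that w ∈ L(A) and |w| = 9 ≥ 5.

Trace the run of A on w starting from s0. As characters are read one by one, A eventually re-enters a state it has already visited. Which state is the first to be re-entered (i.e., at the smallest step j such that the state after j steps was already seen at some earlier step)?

s0

State sequence: s0 -d-> s0 -c-> s0 -c-> s0 -c-> s0 -c-> s0 -c-> s0 -c-> s0 -c-> s0 -c-> s0
First repeat at step 1: s0 was already visited.

The earliest repeat is at step j = 1: A is in s0, which it already visited at step i = 0.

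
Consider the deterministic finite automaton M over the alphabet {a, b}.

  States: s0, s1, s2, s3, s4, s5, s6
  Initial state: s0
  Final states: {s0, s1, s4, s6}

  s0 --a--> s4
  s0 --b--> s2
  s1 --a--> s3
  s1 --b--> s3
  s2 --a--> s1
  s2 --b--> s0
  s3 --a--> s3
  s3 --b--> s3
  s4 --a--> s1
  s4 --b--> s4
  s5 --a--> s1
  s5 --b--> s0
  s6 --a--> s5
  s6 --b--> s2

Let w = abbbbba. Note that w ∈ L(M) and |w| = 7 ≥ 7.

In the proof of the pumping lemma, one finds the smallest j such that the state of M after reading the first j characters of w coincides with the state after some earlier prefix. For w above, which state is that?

s4

State sequence: s0 -a-> s4 -b-> s4 -b-> s4 -b-> s4 -b-> s4 -b-> s4 -a-> s1
First repeat at step 2: s4 was already visited.

The earliest repeat is at step j = 2: M is in s4, which it already visited at step i = 1.
Since M has 7 states, any run of length ≥ 7 visits 7+1 states, so by pigeonhole some state repeats within the first 7 steps — that repeat gives the pumpable loop.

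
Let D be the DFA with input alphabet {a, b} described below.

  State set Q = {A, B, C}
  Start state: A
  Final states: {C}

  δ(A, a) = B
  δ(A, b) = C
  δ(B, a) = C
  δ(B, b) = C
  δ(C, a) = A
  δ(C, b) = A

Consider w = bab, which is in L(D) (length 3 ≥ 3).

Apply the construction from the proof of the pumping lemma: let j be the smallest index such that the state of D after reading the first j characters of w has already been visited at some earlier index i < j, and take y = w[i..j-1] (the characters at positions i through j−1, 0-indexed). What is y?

ba

Run of D on w = b a b:
  step 0: A  (start)
  step 1: C  (read b: A→C)
  step 2: A  (read a: C→A)   ← first repeat (A seen earlier)
  step 3: C  (read b: A→C)

So i = 0, j = 2, giving x = w[0:0] = ε, y = w[0:2] = ba, z = w[2:3] = b.
Check: |xy| = 2 ≤ 3 and |y| = 2 ≥ 1. Reading y takes D from A back to A, so every xyⁱz is accepted.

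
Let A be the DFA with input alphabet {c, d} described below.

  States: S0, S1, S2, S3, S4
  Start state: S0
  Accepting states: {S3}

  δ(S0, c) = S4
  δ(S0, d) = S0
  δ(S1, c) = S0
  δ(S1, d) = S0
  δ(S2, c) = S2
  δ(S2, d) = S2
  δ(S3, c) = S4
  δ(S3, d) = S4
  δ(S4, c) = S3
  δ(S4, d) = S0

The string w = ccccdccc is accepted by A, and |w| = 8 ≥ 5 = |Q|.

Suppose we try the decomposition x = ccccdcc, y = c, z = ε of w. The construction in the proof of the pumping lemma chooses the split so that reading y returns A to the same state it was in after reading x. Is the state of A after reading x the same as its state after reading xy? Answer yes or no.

no

State sequence: S0 -c-> S4 -c-> S3 -c-> S4 -c-> S3 -d-> S4 -c-> S3 -c-> S4 -c-> S3

After x (step 7): S4. After xy (step 8): S3.
They differ (S4 ≠ S3), so y is not a cycle from the state after x; this split is not the one the pumping-lemma construction produces, and pumping y need not keep the string in L(A).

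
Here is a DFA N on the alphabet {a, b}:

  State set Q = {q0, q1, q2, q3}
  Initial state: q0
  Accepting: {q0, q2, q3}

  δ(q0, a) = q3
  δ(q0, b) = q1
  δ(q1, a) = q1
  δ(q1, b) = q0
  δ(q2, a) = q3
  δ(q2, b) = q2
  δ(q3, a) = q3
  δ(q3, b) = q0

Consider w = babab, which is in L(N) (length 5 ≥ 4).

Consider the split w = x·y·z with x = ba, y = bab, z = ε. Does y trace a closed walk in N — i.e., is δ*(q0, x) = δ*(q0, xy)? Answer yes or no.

no

State sequence: q0 -b-> q1 -a-> q1 -b-> q0 -a-> q3 -b-> q0

After x (step 2): q1. After xy (step 5): q0.
They differ (q1 ≠ q0), so y is not a cycle from the state after x; this split is not the one the pumping-lemma construction produces, and pumping y need not keep the string in L(N).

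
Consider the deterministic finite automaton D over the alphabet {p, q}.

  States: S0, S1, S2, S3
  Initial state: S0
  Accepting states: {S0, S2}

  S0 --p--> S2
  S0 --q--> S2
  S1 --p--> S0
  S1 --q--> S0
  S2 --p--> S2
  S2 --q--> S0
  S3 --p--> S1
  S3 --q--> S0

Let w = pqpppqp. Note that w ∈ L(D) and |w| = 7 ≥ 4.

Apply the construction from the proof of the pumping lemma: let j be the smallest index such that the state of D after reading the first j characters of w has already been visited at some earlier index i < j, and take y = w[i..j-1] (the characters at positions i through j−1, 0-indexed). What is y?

pq

State sequence: S0 -p-> S2 -q-> S0 -p-> S2 -p-> S2 -p-> S2 -q-> S0 -p-> S2
First repeat at step 2: S0 was already visited.

So i = 0, j = 2, giving x = w[0:0] = ε, y = w[0:2] = pq, z = w[2:7] = pppqp.
Check: |xy| = 2 ≤ 4 and |y| = 2 ≥ 1. Reading y takes D from S0 back to S0, so every xyⁱz is accepted.
With |Q| = 4, pigeonhole forces a state repeat no later than step 4; the substring read between the first and second visits to that state can be pumped.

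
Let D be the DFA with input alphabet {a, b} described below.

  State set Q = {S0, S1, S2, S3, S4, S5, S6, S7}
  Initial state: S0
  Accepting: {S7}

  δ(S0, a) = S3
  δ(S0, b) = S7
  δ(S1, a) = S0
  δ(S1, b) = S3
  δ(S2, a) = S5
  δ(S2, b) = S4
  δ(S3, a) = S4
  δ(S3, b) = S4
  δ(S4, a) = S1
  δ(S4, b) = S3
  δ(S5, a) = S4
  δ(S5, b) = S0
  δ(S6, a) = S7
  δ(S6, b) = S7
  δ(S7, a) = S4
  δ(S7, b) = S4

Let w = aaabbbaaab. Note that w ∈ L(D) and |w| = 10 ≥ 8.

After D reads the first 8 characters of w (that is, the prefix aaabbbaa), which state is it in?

S1

Run of D on the first 8 characters of w = a a a b b b a a:
  step 0: S0  (start)
  step 1: S3  (read a: S0→S3)
  step 2: S4  (read a: S3→S4)
  step 3: S1  (read a: S4→S1)
  step 4: S3  (read b: S1→S3)
  step 5: S4  (read b: S3→S4)
  step 6: S3  (read b: S4→S3)
  step 7: S4  (read a: S3→S4)
  step 8: S1  (read a: S4→S1)

After reading 8 characters, D is in state S1.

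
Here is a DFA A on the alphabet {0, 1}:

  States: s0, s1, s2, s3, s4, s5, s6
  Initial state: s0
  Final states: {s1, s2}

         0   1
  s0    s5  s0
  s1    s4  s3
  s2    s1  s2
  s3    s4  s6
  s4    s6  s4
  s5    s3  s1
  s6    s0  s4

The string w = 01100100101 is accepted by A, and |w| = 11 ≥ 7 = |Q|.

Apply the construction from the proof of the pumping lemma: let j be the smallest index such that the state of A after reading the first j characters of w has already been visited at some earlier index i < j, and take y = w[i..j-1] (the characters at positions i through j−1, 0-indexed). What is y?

State sequence: s0 -0-> s5 -1-> s1 -1-> s3 -0-> s4 -0-> s6 -1-> s4 -0-> s6 -0-> s0 -1-> s0 -0-> s5 -1-> s1
First repeat at step 6: s4 was already visited.

So i = 4, j = 6, giving x = w[0:4] = 0110, y = w[4:6] = 01, z = w[6:11] = 00101.
Check: |xy| = 6 ≤ 7 and |y| = 2 ≥ 1. Reading y takes A from s4 back to s4, so every xyⁱz is accepted.

01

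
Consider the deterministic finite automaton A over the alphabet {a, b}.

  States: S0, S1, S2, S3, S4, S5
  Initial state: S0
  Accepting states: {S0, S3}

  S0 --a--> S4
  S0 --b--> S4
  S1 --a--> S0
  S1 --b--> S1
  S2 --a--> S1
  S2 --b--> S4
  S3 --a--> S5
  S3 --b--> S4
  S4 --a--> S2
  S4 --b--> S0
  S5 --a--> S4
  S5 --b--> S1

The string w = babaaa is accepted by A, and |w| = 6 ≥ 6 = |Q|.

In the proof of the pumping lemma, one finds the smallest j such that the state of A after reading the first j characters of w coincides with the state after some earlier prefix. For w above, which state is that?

S4

State sequence: S0 -b-> S4 -a-> S2 -b-> S4 -a-> S2 -a-> S1 -a-> S0
First repeat at step 3: S4 was already visited.

The earliest repeat is at step j = 3: A is in S4, which it already visited at step i = 1.
Since A has 6 states, any run of length ≥ 6 visits 6+1 states, so by pigeonhole some state repeats within the first 6 steps — that repeat gives the pumpable loop.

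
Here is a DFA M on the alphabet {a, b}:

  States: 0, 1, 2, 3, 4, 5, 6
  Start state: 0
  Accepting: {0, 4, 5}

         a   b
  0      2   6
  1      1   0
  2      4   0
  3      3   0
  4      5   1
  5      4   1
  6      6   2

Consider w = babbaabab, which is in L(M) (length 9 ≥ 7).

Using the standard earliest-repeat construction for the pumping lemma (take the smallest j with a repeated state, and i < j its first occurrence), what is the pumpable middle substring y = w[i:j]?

a

State sequence: 0 -b-> 6 -a-> 6 -b-> 2 -b-> 0 -a-> 2 -a-> 4 -b-> 1 -a-> 1 -b-> 0
First repeat at step 2: 6 was already visited.

So i = 1, j = 2, giving x = w[0:1] = b, y = w[1:2] = a, z = w[2:9] = bbaabab.
Check: |xy| = 2 ≤ 7 and |y| = 1 ≥ 1. Reading y takes M from 6 back to 6, so every xyⁱz is accepted.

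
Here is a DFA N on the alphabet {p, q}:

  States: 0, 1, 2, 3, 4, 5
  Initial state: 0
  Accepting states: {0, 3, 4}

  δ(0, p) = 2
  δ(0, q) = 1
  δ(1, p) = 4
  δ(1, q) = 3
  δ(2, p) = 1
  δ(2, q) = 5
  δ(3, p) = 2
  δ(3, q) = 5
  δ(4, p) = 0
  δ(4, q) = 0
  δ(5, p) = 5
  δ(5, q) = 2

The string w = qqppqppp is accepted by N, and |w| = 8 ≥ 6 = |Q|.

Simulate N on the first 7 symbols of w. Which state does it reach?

1

State sequence: 0 -q-> 1 -q-> 3 -p-> 2 -p-> 1 -q-> 3 -p-> 2 -p-> 1

After reading 7 characters, N is in state 1.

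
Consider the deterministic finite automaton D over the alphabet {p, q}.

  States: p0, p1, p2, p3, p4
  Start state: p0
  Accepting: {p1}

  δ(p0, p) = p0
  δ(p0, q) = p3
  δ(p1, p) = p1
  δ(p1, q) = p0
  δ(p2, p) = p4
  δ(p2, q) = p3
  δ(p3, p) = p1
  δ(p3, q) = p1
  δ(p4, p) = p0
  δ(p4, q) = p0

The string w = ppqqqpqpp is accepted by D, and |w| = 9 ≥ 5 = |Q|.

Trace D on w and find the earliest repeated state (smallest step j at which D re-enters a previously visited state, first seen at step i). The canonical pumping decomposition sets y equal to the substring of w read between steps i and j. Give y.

State sequence: p0 -p-> p0 -p-> p0 -q-> p3 -q-> p1 -q-> p0 -p-> p0 -q-> p3 -p-> p1 -p-> p1
First repeat at step 1: p0 was already visited.

So i = 0, j = 1, giving x = w[0:0] = ε, y = w[0:1] = p, z = w[1:9] = pqqqpqpp.
Check: |xy| = 1 ≤ 5 and |y| = 1 ≥ 1. Reading y takes D from p0 back to p0, so every xyⁱz is accepted.

p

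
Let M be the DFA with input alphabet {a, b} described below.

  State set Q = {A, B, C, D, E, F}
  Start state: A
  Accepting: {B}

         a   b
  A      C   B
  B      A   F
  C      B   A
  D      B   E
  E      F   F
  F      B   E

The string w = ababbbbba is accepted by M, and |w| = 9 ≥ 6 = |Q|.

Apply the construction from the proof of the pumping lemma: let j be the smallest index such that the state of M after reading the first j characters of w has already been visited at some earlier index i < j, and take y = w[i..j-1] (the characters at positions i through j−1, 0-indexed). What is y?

State sequence: A -a-> C -b-> A -a-> C -b-> A -b-> B -b-> F -b-> E -b-> F -a-> B
First repeat at step 2: A was already visited.

So i = 0, j = 2, giving x = w[0:0] = ε, y = w[0:2] = ab, z = w[2:9] = abbbbba.
Check: |xy| = 2 ≤ 6 and |y| = 2 ≥ 1. Reading y takes M from A back to A, so every xyⁱz is accepted.

ab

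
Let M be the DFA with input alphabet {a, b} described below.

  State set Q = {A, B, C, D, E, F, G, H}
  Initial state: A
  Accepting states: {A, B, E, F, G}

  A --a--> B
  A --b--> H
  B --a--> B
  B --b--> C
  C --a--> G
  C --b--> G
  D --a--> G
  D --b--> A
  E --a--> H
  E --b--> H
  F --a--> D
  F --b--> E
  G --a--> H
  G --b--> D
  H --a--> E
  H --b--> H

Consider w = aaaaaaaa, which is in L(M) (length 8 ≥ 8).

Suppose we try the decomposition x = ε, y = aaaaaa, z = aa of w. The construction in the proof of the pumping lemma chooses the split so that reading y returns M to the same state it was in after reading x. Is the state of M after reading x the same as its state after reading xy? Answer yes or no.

no

Run of M on the first 6 characters of w = a a a a a a:
  step 0: A  (start)
  step 1: B  (read a: A→B)
  step 2: B  (read a: B→B)
  step 3: B  (read a: B→B)
  step 4: B  (read a: B→B)
  step 5: B  (read a: B→B)
  step 6: B  (read a: B→B)

After x (step 0): A. After xy (step 6): B.
They differ (A ≠ B), so y is not a cycle from the state after x; this split is not the one the pumping-lemma construction produces, and pumping y need not keep the string in L(M).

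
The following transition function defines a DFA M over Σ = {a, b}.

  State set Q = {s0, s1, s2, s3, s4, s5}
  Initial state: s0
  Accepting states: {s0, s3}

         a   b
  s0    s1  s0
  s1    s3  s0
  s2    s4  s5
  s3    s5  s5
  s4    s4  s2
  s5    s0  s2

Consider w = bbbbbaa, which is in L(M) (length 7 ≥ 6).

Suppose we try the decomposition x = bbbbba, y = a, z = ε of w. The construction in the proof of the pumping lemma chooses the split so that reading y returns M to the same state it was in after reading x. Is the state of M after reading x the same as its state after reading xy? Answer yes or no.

Run of M on the first 7 characters of w = b b b b b a a:
  step 0: s0  (start)
  step 1: s0  (read b: s0→s0)
  step 2: s0  (read b: s0→s0)
  step 3: s0  (read b: s0→s0)
  step 4: s0  (read b: s0→s0)
  step 5: s0  (read b: s0→s0)
  step 6: s1  (read a: s0→s1)
  step 7: s3  (read a: s1→s3)

After x (step 6): s1. After xy (step 7): s3.
They differ (s1 ≠ s3), so y is not a cycle from the state after x; this split is not the one the pumping-lemma construction produces, and pumping y need not keep the string in L(M).

no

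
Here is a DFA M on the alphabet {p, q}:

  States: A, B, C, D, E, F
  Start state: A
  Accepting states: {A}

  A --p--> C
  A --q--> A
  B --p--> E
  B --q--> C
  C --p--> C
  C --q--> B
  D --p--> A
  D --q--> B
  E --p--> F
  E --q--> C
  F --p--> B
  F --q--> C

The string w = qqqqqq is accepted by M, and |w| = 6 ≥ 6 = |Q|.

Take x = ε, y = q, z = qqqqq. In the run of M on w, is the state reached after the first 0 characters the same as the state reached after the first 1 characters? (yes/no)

yes

Run of M on the first 1 characters of w = q:
  step 0: A  (start)
  step 1: A  (read q: A→A)

After x (step 0): A. After xy (step 1): A.
They match, so y = q drives M around a cycle from A back to itself; pumping y any number of times keeps M in A before reading z, and xyⁱz ∈ L(M) for every i ≥ 0.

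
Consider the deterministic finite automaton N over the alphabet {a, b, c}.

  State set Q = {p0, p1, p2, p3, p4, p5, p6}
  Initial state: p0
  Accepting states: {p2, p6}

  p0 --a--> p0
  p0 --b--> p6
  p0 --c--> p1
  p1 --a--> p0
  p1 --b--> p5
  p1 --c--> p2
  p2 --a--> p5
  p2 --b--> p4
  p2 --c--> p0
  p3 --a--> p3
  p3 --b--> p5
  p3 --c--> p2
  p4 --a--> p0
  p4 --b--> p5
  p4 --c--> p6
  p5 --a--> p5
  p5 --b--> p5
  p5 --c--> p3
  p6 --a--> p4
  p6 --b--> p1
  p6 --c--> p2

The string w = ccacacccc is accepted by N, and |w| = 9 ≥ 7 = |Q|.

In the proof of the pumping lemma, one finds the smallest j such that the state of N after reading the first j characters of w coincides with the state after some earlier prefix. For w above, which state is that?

p3

State sequence: p0 -c-> p1 -c-> p2 -a-> p5 -c-> p3 -a-> p3 -c-> p2 -c-> p0 -c-> p1 -c-> p2
First repeat at step 5: p3 was already visited.

The earliest repeat is at step j = 5: N is in p3, which it already visited at step i = 4.
Pumping length from the standard proof: p = 7 (the number of states). The repeated state found above gives |xy| = j ≤ 7 and |y| = j − i ≥ 1.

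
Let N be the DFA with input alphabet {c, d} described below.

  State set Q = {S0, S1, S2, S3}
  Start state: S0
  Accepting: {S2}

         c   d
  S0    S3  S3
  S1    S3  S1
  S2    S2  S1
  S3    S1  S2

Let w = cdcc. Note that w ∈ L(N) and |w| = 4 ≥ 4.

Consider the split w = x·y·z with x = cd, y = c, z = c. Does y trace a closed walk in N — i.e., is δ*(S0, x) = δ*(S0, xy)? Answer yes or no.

State sequence: S0 -c-> S3 -d-> S2 -c-> S2

After x (step 2): S2. After xy (step 3): S2.
They match, so y = c drives N around a cycle from S2 back to itself; pumping y any number of times keeps N in S2 before reading z, and xyⁱz ∈ L(N) for every i ≥ 0.

yes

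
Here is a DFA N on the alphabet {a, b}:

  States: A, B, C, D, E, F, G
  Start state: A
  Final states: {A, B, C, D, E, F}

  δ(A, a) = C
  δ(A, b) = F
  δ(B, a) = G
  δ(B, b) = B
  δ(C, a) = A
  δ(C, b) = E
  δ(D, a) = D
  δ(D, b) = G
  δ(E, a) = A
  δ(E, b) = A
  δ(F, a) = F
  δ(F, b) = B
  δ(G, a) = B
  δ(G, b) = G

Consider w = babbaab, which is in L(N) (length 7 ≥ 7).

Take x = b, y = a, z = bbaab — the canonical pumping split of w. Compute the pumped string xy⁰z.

xy⁰z = xz = b·bbaab = bbbaab.
Reading y = a takes N from F back to F, so after x the machine is still in F, and z then leads to the accepting state B. Hence bbbaab ∈ L(N).

bbbaab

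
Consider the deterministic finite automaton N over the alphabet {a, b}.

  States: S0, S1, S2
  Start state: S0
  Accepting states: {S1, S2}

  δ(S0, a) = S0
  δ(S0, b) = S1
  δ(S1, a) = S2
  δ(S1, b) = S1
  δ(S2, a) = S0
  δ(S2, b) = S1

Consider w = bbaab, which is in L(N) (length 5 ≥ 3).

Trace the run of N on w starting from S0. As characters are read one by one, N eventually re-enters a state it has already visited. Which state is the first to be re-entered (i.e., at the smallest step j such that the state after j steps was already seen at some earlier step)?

Run of N on w = b b a a b:
  step 0: S0  (start)
  step 1: S1  (read b: S0→S1)
  step 2: S1  (read b: S1→S1)   ← first repeat (S1 seen earlier)
  step 3: S2  (read a: S1→S2)
  step 4: S0  (read a: S2→S0)
  step 5: S1  (read b: S0→S1)

The earliest repeat is at step j = 2: N is in S1, which it already visited at step i = 1.

S1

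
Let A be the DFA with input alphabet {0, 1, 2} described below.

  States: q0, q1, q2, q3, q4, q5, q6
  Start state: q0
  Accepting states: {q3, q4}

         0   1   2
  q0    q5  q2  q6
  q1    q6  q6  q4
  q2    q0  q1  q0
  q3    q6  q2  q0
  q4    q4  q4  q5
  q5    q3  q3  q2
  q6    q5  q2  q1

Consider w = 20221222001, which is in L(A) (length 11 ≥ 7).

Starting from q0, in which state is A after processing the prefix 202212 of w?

q0

Run of A on the first 6 characters of w = 2 0 2 2 1 2:
  step 0: q0  (start)
  step 1: q6  (read 2: q0→q6)
  step 2: q5  (read 0: q6→q5)
  step 3: q2  (read 2: q5→q2)
  step 4: q0  (read 2: q2→q0)
  step 5: q2  (read 1: q0→q2)
  step 6: q0  (read 2: q2→q0)

After reading 6 characters, A is in state q0.
(This kind of state-tracing is the core of the pumping-lemma construction: with 7 states, pigeonhole forces a repeat within the first 7 steps.)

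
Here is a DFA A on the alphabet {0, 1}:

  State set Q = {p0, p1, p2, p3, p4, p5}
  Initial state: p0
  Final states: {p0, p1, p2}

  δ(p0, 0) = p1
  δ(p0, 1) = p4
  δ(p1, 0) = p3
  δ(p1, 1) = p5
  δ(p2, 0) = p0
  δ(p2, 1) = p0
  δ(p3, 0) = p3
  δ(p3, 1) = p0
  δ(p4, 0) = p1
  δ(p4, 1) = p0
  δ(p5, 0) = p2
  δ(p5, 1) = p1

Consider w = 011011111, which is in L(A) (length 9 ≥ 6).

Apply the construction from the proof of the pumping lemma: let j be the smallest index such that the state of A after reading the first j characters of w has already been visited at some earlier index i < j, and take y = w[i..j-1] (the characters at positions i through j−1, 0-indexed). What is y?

Run of A on w = 0 1 1 0 1 1 1 1 1:
  step 0: p0  (start)
  step 1: p1  (read 0: p0→p1)
  step 2: p5  (read 1: p1→p5)
  step 3: p1  (read 1: p5→p1)   ← first repeat (p1 seen earlier)
  step 4: p3  (read 0: p1→p3)
  step 5: p0  (read 1: p3→p0)
  step 6: p4  (read 1: p0→p4)
  step 7: p0  (read 1: p4→p0)
  step 8: p4  (read 1: p0→p4)
  step 9: p0  (read 1: p4→p0)

So i = 1, j = 3, giving x = w[0:1] = 0, y = w[1:3] = 11, z = w[3:9] = 011111.
Check: |xy| = 3 ≤ 6 and |y| = 2 ≥ 1. Reading y takes A from p1 back to p1, so every xyⁱz is accepted.

11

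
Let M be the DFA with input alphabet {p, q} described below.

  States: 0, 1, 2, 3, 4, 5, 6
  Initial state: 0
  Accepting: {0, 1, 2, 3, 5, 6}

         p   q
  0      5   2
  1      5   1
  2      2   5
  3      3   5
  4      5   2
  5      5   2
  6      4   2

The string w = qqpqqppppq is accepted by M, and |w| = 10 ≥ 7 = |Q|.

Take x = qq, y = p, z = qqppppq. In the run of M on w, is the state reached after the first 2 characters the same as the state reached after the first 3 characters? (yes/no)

State sequence: 0 -q-> 2 -q-> 5 -p-> 5

After x (step 2): 5. After xy (step 3): 5.
They match, so y = p drives M around a cycle from 5 back to itself; pumping y any number of times keeps M in 5 before reading z, and xyⁱz ∈ L(M) for every i ≥ 0.

yes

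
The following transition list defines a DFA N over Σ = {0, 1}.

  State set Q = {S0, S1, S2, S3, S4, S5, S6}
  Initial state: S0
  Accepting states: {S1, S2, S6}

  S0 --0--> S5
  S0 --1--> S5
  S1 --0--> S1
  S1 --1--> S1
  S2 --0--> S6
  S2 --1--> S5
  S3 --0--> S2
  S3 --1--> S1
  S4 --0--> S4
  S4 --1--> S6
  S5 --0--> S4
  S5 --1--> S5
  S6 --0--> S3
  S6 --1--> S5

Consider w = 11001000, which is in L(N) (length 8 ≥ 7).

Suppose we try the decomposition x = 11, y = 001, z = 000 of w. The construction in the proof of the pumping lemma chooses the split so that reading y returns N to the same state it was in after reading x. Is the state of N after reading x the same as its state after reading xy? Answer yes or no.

no

Run of N on the first 5 characters of w = 1 1 0 0 1:
  step 0: S0  (start)
  step 1: S5  (read 1: S0→S5)
  step 2: S5  (read 1: S5→S5)
  step 3: S4  (read 0: S5→S4)
  step 4: S4  (read 0: S4→S4)
  step 5: S6  (read 1: S4→S6)

After x (step 2): S5. After xy (step 5): S6.
They differ (S5 ≠ S6), so y is not a cycle from the state after x; this split is not the one the pumping-lemma construction produces, and pumping y need not keep the string in L(N).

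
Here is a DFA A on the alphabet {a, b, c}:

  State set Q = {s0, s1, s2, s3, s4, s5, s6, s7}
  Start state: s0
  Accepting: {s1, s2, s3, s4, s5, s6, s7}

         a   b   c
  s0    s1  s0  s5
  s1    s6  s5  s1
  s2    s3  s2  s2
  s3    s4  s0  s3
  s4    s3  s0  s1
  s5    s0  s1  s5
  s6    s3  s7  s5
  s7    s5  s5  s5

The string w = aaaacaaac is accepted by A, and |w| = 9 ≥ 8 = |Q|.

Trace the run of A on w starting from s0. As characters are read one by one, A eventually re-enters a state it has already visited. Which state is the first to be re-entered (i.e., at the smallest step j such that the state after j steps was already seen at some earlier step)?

s1

Run of A on w = a a a a c a a a c:
  step 0: s0  (start)
  step 1: s1  (read a: s0→s1)
  step 2: s6  (read a: s1→s6)
  step 3: s3  (read a: s6→s3)
  step 4: s4  (read a: s3→s4)
  step 5: s1  (read c: s4→s1)   ← first repeat (s1 seen earlier)
  step 6: s6  (read a: s1→s6)
  step 7: s3  (read a: s6→s3)
  step 8: s4  (read a: s3→s4)
  step 9: s1  (read c: s4→s1)

The earliest repeat is at step j = 5: A is in s1, which it already visited at step i = 1.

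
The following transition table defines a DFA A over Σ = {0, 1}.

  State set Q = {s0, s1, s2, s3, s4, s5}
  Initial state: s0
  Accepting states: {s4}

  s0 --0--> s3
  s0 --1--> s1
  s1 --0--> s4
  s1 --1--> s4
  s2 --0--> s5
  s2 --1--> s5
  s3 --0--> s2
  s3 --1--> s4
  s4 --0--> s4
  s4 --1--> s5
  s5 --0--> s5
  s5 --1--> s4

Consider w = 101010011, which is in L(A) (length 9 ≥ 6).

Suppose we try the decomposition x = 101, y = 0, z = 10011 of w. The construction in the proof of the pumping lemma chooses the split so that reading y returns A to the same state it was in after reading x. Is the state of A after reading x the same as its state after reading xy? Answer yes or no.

yes

State sequence: s0 -1-> s1 -0-> s4 -1-> s5 -0-> s5

After x (step 3): s5. After xy (step 4): s5.
They match, so y = 0 drives A around a cycle from s5 back to itself; pumping y any number of times keeps A in s5 before reading z, and xyⁱz ∈ L(A) for every i ≥ 0.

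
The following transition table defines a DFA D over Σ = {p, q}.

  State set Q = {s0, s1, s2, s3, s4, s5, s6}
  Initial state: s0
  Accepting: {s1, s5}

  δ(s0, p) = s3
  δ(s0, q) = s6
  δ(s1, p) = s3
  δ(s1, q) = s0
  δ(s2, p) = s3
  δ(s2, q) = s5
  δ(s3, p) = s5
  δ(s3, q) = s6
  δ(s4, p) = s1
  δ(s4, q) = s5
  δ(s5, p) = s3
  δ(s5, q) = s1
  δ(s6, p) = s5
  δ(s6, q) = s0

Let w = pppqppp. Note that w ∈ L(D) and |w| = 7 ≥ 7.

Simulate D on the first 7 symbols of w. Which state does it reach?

State sequence: s0 -p-> s3 -p-> s5 -p-> s3 -q-> s6 -p-> s5 -p-> s3 -p-> s5

After reading 7 characters, D is in state s5.
(This kind of state-tracing is the core of the pumping-lemma construction: with 7 states, pigeonhole forces a repeat within the first 7 steps.)

s5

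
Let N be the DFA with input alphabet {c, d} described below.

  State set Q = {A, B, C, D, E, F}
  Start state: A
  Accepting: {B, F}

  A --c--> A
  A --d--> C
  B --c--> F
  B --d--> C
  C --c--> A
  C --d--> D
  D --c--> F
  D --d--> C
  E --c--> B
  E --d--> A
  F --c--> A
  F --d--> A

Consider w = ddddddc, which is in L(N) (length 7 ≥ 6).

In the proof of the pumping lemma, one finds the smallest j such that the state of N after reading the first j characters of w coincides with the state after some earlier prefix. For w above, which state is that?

C

State sequence: A -d-> C -d-> D -d-> C -d-> D -d-> C -d-> D -c-> F
First repeat at step 3: C was already visited.

The earliest repeat is at step j = 3: N is in C, which it already visited at step i = 1.
With |Q| = 6, pigeonhole forces a state repeat no later than step 6; the substring read between the first and second visits to that state can be pumped.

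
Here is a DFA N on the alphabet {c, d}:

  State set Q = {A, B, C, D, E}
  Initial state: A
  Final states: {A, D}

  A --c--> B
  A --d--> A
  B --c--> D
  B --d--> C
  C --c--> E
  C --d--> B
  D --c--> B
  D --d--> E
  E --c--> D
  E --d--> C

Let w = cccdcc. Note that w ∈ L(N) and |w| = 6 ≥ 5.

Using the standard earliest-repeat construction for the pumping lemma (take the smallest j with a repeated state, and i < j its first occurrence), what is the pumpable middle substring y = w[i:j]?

cc

State sequence: A -c-> B -c-> D -c-> B -d-> C -c-> E -c-> D
First repeat at step 3: B was already visited.

So i = 1, j = 3, giving x = w[0:1] = c, y = w[1:3] = cc, z = w[3:6] = dcc.
Check: |xy| = 3 ≤ 5 and |y| = 2 ≥ 1. Reading y takes N from B back to B, so every xyⁱz is accepted.
The DFA has 5 states, so the proof of the pumping lemma guarantees a repeated state among the first 5+1 visited; the segment between the two visits is the pumpable y.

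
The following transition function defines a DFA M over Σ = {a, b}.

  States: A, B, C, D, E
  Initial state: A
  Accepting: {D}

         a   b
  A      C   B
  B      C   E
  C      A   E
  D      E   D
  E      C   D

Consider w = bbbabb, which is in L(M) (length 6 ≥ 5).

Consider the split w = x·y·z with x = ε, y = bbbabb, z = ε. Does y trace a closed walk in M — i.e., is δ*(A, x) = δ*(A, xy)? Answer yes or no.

no

Run of M on the first 6 characters of w = b b b a b b:
  step 0: A  (start)
  step 1: B  (read b: A→B)
  step 2: E  (read b: B→E)
  step 3: D  (read b: E→D)
  step 4: E  (read a: D→E)
  step 5: D  (read b: E→D)
  step 6: D  (read b: D→D)

After x (step 0): A. After xy (step 6): D.
They differ (A ≠ D), so y is not a cycle from the state after x; this split is not the one the pumping-lemma construction produces, and pumping y need not keep the string in L(M).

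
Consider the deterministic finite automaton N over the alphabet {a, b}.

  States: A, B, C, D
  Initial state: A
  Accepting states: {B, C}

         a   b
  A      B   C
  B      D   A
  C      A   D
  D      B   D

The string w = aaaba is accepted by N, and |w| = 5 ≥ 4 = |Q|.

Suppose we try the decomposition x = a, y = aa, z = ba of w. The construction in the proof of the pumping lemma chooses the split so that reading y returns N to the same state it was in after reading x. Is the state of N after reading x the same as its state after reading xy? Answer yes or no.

State sequence: A -a-> B -a-> D -a-> B

After x (step 1): B. After xy (step 3): B.
They match, so y = aa drives N around a cycle from B back to itself; pumping y any number of times keeps N in B before reading z, and xyⁱz ∈ L(N) for every i ≥ 0.

yes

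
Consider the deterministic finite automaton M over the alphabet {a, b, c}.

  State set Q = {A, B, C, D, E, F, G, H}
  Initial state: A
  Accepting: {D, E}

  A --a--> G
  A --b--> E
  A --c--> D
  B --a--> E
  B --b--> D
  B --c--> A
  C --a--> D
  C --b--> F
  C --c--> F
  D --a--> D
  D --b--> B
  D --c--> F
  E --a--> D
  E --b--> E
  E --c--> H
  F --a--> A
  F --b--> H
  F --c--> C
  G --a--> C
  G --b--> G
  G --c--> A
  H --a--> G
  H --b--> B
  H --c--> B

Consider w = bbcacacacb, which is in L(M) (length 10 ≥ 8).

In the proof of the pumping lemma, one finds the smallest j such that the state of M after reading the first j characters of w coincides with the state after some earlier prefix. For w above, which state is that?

E

Run of M on w = b b c a c a c a c b:
  step 0: A  (start)
  step 1: E  (read b: A→E)
  step 2: E  (read b: E→E)   ← first repeat (E seen earlier)
  step 3: H  (read c: E→H)
  step 4: G  (read a: H→G)
  step 5: A  (read c: G→A)
  step 6: G  (read a: A→G)
  step 7: A  (read c: G→A)
  step 8: G  (read a: A→G)
  step 9: A  (read c: G→A)
  step 10: E  (read b: A→E)

The earliest repeat is at step j = 2: M is in E, which it already visited at step i = 1.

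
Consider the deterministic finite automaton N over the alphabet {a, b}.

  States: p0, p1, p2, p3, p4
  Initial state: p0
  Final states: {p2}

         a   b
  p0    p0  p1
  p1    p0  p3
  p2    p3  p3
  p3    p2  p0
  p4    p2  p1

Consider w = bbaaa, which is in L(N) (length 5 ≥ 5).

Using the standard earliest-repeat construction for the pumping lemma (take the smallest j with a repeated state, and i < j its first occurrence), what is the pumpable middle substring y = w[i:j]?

Run of N on w = b b a a a:
  step 0: p0  (start)
  step 1: p1  (read b: p0→p1)
  step 2: p3  (read b: p1→p3)
  step 3: p2  (read a: p3→p2)
  step 4: p3  (read a: p2→p3)   ← first repeat (p3 seen earlier)
  step 5: p2  (read a: p3→p2)

So i = 2, j = 4, giving x = w[0:2] = bb, y = w[2:4] = aa, z = w[4:5] = a.
Check: |xy| = 4 ≤ 5 and |y| = 2 ≥ 1. Reading y takes N from p3 back to p3, so every xyⁱz is accepted.

aa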